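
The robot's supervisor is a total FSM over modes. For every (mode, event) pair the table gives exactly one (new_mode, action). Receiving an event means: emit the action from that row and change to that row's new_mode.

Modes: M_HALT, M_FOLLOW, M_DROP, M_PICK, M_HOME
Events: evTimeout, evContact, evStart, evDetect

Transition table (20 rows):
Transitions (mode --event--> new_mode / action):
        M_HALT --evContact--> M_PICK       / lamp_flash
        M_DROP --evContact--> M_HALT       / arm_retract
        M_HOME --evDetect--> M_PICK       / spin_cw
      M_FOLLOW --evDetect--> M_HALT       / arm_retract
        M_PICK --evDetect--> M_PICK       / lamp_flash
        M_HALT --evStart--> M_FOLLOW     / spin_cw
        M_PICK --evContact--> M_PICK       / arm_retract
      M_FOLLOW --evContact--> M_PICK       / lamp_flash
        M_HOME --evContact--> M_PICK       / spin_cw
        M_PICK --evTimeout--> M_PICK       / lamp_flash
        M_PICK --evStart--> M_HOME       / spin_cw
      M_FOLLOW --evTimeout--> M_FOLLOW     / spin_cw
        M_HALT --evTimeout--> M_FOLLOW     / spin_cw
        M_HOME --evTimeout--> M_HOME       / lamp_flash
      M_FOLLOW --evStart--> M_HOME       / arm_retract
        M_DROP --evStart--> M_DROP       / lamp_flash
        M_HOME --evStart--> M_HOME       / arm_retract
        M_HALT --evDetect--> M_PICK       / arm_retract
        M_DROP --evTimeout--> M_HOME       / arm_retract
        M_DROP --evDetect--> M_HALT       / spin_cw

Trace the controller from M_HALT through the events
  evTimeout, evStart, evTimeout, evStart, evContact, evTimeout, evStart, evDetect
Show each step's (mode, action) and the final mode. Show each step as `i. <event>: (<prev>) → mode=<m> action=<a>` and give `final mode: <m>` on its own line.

final mode: M_PICK

1. evTimeout: (M_HALT) → mode=M_FOLLOW action=spin_cw
2. evStart: (M_FOLLOW) → mode=M_HOME action=arm_retract
3. evTimeout: (M_HOME) → mode=M_HOME action=lamp_flash
4. evStart: (M_HOME) → mode=M_HOME action=arm_retract
5. evContact: (M_HOME) → mode=M_PICK action=spin_cw
6. evTimeout: (M_PICK) → mode=M_PICK action=lamp_flash
7. evStart: (M_PICK) → mode=M_HOME action=spin_cw
8. evDetect: (M_HOME) → mode=M_PICK action=spin_cw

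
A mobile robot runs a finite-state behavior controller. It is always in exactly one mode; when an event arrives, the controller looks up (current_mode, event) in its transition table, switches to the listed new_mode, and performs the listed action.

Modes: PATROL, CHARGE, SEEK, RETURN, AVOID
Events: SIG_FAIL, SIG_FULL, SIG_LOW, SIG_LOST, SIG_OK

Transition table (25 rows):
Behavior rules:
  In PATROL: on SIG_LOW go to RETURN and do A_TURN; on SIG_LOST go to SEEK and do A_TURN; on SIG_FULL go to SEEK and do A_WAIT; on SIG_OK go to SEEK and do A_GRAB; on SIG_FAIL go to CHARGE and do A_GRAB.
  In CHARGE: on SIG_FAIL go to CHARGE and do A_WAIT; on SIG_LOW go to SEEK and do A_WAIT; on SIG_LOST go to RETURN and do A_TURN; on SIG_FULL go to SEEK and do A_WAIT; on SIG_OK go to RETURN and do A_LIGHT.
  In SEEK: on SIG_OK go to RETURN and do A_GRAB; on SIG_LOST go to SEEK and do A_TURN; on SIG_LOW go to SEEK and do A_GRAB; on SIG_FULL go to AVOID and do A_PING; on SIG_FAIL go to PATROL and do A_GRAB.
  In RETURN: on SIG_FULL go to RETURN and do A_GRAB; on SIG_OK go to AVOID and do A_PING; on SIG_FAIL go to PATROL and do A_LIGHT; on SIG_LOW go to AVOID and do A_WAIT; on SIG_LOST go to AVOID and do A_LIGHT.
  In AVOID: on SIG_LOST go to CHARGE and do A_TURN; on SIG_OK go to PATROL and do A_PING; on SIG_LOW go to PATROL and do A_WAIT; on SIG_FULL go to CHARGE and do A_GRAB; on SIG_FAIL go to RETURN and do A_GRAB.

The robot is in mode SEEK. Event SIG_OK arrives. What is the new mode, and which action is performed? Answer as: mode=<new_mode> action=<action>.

current mode = SEEK; filter table to that mode:
  (SEEK, SIG_OK) → (RETURN, A_GRAB)  ← event matches
  (SEEK, SIG_LOST) → (SEEK, A_TURN)
  (SEEK, SIG_LOW) → (SEEK, A_GRAB)
  (SEEK, SIG_FULL) → (AVOID, A_PING)
  (SEEK, SIG_FAIL) → (PATROL, A_GRAB)
event = SIG_OK selects (RETURN, A_GRAB)

mode=RETURN action=A_GRAB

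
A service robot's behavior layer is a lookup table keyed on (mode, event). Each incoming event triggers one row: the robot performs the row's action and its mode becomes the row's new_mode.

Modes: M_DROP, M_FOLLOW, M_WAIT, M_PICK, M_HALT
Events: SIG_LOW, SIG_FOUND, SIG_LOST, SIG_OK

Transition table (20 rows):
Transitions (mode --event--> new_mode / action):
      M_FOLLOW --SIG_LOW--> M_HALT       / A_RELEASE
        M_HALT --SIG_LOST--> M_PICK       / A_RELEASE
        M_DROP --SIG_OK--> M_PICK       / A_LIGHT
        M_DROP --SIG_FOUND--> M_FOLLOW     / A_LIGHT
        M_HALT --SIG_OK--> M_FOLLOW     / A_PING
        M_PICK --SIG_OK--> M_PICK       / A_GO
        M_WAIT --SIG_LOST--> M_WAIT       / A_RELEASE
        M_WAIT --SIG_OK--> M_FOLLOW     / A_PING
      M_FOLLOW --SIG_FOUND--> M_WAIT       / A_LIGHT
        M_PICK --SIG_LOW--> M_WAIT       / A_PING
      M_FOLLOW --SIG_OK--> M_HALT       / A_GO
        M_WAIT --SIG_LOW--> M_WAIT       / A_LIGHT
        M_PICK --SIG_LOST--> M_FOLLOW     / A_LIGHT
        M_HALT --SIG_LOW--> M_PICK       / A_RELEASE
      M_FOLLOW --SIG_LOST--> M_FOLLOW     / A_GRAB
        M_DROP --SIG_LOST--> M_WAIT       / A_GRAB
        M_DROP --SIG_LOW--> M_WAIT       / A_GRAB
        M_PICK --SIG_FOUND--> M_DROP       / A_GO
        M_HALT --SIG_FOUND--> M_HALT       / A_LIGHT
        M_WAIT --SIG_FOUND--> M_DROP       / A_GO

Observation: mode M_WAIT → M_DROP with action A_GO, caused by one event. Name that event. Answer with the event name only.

try SIG_LOW: (M_WAIT, SIG_LOW) → (M_WAIT, A_LIGHT)
try SIG_FOUND: (M_WAIT, SIG_FOUND) → (M_DROP, A_GO)  ← matches
try SIG_LOST: (M_WAIT, SIG_LOST) → (M_WAIT, A_RELEASE)
try SIG_OK: (M_WAIT, SIG_OK) → (M_FOLLOW, A_PING)

SIG_FOUND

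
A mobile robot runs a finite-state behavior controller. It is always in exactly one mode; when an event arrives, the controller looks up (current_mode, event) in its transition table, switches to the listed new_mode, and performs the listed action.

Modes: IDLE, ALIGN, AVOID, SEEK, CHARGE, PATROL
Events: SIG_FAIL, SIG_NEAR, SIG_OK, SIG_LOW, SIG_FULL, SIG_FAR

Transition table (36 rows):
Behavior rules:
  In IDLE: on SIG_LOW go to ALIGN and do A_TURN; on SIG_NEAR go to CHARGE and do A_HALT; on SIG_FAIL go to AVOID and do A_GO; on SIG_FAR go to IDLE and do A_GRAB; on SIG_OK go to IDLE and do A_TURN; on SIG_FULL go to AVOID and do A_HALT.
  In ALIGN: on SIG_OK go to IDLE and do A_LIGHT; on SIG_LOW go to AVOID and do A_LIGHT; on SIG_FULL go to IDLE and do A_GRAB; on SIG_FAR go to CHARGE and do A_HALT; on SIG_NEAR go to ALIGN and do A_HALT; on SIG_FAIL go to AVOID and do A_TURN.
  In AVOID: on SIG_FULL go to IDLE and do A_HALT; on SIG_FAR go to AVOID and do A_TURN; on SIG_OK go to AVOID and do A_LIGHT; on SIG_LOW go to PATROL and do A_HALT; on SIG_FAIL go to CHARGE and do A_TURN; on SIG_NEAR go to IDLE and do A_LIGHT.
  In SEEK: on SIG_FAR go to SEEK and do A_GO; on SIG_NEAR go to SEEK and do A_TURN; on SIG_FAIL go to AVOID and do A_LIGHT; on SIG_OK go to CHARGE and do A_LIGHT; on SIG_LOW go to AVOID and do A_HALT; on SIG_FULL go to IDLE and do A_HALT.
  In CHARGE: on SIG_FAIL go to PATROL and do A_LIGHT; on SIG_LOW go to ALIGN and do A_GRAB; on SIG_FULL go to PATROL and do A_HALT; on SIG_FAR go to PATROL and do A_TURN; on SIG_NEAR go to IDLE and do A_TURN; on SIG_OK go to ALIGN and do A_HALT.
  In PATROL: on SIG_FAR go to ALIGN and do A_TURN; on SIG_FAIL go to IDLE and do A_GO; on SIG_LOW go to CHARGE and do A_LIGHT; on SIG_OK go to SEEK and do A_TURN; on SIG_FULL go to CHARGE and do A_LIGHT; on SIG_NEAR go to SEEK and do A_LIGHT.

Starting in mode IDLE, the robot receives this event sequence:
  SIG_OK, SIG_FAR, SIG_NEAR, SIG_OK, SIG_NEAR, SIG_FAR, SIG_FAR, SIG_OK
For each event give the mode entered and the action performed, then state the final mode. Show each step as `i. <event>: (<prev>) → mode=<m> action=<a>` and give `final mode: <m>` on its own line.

final mode: SEEK

1. SIG_OK: (IDLE) → mode=IDLE action=A_TURN
2. SIG_FAR: (IDLE) → mode=IDLE action=A_GRAB
3. SIG_NEAR: (IDLE) → mode=CHARGE action=A_HALT
4. SIG_OK: (CHARGE) → mode=ALIGN action=A_HALT
5. SIG_NEAR: (ALIGN) → mode=ALIGN action=A_HALT
6. SIG_FAR: (ALIGN) → mode=CHARGE action=A_HALT
7. SIG_FAR: (CHARGE) → mode=PATROL action=A_TURN
8. SIG_OK: (PATROL) → mode=SEEK action=A_TURN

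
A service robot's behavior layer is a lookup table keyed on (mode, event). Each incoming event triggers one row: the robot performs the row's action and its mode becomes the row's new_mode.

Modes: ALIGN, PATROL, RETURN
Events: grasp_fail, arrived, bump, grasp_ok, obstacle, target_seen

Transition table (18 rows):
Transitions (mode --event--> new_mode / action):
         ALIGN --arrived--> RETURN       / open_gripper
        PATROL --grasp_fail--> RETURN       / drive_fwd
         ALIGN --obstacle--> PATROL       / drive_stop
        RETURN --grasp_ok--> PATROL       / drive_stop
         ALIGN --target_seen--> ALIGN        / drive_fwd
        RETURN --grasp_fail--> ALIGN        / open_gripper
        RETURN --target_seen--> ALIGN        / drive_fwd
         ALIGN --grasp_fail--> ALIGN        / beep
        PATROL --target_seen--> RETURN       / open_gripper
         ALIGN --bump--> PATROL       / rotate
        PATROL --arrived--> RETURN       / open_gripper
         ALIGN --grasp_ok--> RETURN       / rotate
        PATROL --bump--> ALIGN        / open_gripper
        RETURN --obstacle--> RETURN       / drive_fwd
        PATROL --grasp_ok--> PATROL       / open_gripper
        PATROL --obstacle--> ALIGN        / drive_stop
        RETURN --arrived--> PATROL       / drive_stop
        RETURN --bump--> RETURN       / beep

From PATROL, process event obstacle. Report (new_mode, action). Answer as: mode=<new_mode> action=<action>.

current mode = PATROL; filter table to that mode:
  (PATROL, grasp_fail) → (RETURN, drive_fwd)
  (PATROL, target_seen) → (RETURN, open_gripper)
  (PATROL, arrived) → (RETURN, open_gripper)
  (PATROL, bump) → (ALIGN, open_gripper)
  (PATROL, grasp_ok) → (PATROL, open_gripper)
  (PATROL, obstacle) → (ALIGN, drive_stop)  ← event matches
event = obstacle selects (ALIGN, drive_stop)

mode=ALIGN action=drive_stop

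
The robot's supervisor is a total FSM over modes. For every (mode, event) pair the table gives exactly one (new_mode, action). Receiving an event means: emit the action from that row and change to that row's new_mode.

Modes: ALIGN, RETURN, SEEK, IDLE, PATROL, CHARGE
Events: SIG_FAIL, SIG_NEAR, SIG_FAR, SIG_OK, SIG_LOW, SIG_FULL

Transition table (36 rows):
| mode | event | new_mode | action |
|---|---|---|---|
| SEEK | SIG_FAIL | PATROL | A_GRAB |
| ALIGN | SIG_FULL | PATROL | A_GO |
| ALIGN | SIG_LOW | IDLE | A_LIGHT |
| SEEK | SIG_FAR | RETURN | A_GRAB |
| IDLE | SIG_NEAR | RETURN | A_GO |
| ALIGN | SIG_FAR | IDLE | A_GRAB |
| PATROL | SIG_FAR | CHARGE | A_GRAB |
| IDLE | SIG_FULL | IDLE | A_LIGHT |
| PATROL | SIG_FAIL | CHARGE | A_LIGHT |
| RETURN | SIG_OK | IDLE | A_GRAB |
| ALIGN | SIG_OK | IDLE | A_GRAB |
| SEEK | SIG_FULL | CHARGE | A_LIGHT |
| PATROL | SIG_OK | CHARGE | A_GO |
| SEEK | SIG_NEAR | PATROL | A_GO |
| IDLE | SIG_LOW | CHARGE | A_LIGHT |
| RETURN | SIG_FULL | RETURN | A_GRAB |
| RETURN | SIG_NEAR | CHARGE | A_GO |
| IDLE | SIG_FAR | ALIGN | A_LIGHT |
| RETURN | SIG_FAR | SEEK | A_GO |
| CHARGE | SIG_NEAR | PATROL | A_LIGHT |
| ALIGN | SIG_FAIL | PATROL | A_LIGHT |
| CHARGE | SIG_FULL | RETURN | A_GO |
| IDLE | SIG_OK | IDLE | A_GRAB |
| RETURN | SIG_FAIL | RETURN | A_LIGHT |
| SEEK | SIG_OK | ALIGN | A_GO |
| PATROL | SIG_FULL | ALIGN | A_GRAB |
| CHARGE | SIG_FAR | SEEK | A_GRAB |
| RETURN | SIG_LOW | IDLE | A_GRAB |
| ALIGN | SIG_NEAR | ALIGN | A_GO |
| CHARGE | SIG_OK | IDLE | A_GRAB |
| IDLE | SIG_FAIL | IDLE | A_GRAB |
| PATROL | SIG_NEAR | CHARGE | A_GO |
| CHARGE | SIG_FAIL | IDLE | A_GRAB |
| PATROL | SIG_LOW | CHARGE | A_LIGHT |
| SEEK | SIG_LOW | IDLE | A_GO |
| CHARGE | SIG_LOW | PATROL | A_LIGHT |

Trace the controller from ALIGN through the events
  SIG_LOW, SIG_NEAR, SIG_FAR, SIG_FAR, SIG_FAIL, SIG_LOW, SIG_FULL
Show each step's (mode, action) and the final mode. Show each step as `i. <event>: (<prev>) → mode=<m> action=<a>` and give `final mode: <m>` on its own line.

final mode: IDLE

1. SIG_LOW: (ALIGN) → mode=IDLE action=A_LIGHT
2. SIG_NEAR: (IDLE) → mode=RETURN action=A_GO
3. SIG_FAR: (RETURN) → mode=SEEK action=A_GO
4. SIG_FAR: (SEEK) → mode=RETURN action=A_GRAB
5. SIG_FAIL: (RETURN) → mode=RETURN action=A_LIGHT
6. SIG_LOW: (RETURN) → mode=IDLE action=A_GRAB
7. SIG_FULL: (IDLE) → mode=IDLE action=A_LIGHT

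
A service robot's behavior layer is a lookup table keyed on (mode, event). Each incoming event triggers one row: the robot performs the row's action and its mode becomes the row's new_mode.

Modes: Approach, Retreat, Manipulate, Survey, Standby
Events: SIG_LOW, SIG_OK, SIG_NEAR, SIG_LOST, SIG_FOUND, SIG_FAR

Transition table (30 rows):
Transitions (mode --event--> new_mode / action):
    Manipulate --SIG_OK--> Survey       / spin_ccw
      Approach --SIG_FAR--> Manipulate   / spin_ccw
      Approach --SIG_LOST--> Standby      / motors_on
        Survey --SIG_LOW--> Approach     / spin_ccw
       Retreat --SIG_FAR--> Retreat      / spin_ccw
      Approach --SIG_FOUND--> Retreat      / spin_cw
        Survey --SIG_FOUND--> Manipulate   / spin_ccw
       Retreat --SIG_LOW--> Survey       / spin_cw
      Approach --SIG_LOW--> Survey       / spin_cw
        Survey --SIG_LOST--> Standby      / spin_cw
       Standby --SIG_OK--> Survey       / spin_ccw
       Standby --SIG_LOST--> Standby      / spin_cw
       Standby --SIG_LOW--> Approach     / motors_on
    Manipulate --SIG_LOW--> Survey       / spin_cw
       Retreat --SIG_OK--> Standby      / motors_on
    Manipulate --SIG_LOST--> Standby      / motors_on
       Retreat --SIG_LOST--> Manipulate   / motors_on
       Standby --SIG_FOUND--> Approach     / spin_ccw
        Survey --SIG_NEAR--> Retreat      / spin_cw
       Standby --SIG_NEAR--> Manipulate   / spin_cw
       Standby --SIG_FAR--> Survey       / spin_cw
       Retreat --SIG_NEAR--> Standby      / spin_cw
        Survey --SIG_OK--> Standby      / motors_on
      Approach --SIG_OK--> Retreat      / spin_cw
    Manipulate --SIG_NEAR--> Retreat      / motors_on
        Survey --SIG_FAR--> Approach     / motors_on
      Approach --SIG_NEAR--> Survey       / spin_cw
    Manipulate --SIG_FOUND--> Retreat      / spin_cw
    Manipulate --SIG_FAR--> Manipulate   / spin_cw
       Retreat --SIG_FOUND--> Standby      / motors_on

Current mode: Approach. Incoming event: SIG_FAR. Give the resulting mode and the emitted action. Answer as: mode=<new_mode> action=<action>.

mode=Manipulate action=spin_ccw

current mode = Approach; filter table to that mode:
  (Approach, SIG_FAR) → (Manipulate, spin_ccw)  ← event matches
  (Approach, SIG_LOST) → (Standby, motors_on)
  (Approach, SIG_FOUND) → (Retreat, spin_cw)
  (Approach, SIG_LOW) → (Survey, spin_cw)
  (Approach, SIG_OK) → (Retreat, spin_cw)
  (Approach, SIG_NEAR) → (Survey, spin_cw)
event = SIG_FAR selects (Manipulate, spin_ccw)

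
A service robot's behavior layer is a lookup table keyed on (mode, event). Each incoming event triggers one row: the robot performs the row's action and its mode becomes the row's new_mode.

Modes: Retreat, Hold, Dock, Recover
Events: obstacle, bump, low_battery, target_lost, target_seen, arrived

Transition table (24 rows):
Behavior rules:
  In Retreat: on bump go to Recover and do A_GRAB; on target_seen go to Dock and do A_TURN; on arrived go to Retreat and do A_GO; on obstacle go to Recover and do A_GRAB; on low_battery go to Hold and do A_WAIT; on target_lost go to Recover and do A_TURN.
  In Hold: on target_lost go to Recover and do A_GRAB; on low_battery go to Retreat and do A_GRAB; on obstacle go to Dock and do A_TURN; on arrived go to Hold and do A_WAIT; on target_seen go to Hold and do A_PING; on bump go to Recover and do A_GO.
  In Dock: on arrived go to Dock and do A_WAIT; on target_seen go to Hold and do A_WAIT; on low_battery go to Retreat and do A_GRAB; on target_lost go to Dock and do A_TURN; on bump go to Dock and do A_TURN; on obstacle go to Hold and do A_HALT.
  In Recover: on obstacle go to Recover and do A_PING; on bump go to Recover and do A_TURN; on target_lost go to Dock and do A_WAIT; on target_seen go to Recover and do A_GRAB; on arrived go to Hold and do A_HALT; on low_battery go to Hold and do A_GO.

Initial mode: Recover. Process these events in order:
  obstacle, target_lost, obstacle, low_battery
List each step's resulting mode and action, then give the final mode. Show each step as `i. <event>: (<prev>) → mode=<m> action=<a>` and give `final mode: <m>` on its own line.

1. obstacle: (Recover) → mode=Recover action=A_PING
2. target_lost: (Recover) → mode=Dock action=A_WAIT
3. obstacle: (Dock) → mode=Hold action=A_HALT
4. low_battery: (Hold) → mode=Retreat action=A_GRAB

final mode: Retreat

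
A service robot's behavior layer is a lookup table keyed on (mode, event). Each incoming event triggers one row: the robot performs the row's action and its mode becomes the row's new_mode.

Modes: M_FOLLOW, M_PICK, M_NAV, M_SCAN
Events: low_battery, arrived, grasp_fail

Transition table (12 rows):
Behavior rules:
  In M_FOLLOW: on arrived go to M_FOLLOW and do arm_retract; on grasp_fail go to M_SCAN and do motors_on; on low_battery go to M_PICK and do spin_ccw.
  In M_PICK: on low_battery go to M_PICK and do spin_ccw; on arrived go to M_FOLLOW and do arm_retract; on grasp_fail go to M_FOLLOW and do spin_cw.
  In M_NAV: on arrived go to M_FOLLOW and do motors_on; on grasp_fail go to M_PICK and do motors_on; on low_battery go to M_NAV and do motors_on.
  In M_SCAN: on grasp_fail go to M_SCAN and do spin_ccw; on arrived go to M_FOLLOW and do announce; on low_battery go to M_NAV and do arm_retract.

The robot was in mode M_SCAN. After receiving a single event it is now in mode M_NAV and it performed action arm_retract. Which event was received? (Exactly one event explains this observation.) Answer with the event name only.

low_battery

try low_battery: (M_SCAN, low_battery) → (M_NAV, arm_retract)  ← matches
try arrived: (M_SCAN, arrived) → (M_FOLLOW, announce)
try grasp_fail: (M_SCAN, grasp_fail) → (M_SCAN, spin_ccw)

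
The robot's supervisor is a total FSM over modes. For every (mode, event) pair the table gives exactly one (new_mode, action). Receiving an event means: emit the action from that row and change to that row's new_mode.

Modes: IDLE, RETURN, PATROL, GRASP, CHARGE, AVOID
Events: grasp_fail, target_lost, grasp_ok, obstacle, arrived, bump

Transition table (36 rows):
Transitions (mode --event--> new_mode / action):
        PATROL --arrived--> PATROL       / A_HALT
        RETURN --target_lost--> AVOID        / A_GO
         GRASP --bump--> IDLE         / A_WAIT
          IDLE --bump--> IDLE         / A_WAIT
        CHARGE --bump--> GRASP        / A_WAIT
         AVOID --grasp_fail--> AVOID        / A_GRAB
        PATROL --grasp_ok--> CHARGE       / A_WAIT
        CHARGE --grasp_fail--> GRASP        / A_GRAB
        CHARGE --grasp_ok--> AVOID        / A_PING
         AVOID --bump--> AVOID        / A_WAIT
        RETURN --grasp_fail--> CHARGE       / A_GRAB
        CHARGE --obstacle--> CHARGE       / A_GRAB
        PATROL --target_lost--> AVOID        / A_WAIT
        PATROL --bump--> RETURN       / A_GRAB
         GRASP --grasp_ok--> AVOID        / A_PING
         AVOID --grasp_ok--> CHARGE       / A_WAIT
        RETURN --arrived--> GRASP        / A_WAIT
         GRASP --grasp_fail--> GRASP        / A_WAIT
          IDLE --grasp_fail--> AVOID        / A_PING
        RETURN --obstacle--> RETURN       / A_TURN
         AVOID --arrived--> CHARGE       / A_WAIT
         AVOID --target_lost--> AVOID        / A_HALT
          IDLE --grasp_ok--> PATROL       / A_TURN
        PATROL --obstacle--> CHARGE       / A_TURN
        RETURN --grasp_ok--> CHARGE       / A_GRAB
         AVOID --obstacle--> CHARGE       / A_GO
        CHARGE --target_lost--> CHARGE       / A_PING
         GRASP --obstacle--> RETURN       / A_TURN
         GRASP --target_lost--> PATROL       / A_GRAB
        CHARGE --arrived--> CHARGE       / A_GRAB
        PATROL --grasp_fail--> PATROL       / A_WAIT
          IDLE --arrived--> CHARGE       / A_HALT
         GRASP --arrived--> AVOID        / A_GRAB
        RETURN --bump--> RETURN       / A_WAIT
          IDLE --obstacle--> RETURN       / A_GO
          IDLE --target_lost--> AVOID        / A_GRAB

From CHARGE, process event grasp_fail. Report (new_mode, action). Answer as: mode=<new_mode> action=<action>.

current mode = CHARGE; filter table to that mode:
  (CHARGE, bump) → (GRASP, A_WAIT)
  (CHARGE, grasp_fail) → (GRASP, A_GRAB)  ← event matches
  (CHARGE, grasp_ok) → (AVOID, A_PING)
  (CHARGE, obstacle) → (CHARGE, A_GRAB)
  (CHARGE, target_lost) → (CHARGE, A_PING)
  (CHARGE, arrived) → (CHARGE, A_GRAB)
event = grasp_fail selects (GRASP, A_GRAB)

mode=GRASP action=A_GRAB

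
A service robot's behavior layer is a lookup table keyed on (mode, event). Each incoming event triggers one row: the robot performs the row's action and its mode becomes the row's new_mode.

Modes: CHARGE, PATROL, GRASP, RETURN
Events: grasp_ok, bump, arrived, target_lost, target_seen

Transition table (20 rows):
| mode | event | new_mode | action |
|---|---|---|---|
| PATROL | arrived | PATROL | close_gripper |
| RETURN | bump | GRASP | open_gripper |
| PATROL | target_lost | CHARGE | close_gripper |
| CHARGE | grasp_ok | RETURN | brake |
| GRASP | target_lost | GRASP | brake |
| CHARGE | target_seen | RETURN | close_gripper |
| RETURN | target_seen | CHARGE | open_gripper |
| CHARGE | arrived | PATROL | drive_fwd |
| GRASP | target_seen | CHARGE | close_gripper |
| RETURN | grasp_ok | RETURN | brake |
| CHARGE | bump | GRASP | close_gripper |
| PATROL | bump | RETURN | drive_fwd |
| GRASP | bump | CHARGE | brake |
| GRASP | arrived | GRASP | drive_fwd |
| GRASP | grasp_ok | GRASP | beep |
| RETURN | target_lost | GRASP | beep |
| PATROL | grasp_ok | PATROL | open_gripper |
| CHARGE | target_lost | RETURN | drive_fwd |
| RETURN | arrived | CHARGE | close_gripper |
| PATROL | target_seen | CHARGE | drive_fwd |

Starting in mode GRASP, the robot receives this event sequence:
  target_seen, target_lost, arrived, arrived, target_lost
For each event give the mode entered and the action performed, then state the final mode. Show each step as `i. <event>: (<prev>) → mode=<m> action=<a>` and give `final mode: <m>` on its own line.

1. target_seen: (GRASP) → mode=CHARGE action=close_gripper
2. target_lost: (CHARGE) → mode=RETURN action=drive_fwd
3. arrived: (RETURN) → mode=CHARGE action=close_gripper
4. arrived: (CHARGE) → mode=PATROL action=drive_fwd
5. target_lost: (PATROL) → mode=CHARGE action=close_gripper

final mode: CHARGE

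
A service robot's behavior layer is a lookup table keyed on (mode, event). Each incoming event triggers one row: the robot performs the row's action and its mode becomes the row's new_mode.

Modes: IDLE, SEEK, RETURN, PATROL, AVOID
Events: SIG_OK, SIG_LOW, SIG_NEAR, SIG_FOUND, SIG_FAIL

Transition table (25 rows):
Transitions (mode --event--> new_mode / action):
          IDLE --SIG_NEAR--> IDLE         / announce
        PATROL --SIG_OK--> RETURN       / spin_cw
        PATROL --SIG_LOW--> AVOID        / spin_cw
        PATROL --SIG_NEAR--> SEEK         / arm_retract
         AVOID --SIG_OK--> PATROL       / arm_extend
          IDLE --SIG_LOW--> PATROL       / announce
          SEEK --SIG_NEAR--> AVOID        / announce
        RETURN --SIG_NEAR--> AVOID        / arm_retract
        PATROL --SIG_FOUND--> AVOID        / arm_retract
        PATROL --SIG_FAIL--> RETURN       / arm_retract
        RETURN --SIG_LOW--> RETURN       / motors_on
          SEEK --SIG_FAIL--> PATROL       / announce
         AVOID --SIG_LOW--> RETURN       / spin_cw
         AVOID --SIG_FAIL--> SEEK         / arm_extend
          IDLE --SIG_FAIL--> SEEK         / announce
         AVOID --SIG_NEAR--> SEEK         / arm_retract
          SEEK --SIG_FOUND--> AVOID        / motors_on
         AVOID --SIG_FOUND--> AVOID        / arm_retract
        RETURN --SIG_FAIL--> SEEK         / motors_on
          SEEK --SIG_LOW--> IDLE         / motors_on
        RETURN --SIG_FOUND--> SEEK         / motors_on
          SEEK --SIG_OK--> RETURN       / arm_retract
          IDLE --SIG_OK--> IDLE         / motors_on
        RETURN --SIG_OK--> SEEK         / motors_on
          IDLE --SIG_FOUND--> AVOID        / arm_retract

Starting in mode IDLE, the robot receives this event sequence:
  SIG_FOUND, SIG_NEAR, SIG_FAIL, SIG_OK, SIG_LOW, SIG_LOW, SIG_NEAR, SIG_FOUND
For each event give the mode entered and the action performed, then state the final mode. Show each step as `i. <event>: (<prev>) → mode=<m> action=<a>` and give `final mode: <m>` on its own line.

final mode: AVOID

1. SIG_FOUND: (IDLE) → mode=AVOID action=arm_retract
2. SIG_NEAR: (AVOID) → mode=SEEK action=arm_retract
3. SIG_FAIL: (SEEK) → mode=PATROL action=announce
4. SIG_OK: (PATROL) → mode=RETURN action=spin_cw
5. SIG_LOW: (RETURN) → mode=RETURN action=motors_on
6. SIG_LOW: (RETURN) → mode=RETURN action=motors_on
7. SIG_NEAR: (RETURN) → mode=AVOID action=arm_retract
8. SIG_FOUND: (AVOID) → mode=AVOID action=arm_retract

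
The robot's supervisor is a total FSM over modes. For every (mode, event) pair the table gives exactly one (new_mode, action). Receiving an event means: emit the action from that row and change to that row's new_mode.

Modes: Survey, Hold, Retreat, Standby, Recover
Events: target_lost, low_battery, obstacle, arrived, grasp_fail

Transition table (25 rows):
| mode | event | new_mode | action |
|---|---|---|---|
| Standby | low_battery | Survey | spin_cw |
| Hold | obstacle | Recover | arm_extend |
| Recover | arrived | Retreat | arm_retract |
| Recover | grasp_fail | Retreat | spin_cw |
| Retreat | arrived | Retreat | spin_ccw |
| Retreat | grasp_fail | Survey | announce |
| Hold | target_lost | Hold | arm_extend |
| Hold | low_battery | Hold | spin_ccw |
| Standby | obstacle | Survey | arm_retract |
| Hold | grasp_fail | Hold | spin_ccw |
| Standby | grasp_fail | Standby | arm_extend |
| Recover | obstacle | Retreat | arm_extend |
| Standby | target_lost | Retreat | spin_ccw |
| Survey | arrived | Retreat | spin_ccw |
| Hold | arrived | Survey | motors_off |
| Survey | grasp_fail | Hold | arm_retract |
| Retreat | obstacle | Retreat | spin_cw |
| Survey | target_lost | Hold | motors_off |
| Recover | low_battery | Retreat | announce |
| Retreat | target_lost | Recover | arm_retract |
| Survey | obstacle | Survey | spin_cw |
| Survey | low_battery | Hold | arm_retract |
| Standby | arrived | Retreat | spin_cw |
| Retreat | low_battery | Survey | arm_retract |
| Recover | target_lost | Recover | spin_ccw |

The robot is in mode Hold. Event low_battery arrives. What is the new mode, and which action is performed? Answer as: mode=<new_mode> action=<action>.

mode=Hold action=spin_ccw

current mode = Hold; filter table to that mode:
  (Hold, obstacle) → (Recover, arm_extend)
  (Hold, target_lost) → (Hold, arm_extend)
  (Hold, low_battery) → (Hold, spin_ccw)  ← event matches
  (Hold, grasp_fail) → (Hold, spin_ccw)
  (Hold, arrived) → (Survey, motors_off)
event = low_battery selects (Hold, spin_ccw)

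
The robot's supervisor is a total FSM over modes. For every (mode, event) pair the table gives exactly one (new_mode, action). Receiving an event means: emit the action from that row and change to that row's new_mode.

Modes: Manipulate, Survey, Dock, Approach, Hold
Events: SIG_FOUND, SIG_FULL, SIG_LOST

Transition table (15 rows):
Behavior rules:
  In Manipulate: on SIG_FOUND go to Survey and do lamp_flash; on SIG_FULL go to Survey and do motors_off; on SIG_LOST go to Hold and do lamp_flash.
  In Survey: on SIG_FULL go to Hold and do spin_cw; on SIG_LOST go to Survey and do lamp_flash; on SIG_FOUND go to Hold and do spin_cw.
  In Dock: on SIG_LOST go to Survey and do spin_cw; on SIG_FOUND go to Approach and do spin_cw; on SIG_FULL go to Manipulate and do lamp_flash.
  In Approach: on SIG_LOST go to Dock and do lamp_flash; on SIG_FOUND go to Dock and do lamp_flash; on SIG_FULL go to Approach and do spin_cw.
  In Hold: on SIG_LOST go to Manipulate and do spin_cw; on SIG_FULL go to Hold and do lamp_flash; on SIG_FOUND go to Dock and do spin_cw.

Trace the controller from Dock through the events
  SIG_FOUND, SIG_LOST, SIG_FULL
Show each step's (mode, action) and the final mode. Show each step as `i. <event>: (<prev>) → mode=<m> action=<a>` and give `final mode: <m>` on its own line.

1. SIG_FOUND: (Dock) → mode=Approach action=spin_cw
2. SIG_LOST: (Approach) → mode=Dock action=lamp_flash
3. SIG_FULL: (Dock) → mode=Manipulate action=lamp_flash

final mode: Manipulate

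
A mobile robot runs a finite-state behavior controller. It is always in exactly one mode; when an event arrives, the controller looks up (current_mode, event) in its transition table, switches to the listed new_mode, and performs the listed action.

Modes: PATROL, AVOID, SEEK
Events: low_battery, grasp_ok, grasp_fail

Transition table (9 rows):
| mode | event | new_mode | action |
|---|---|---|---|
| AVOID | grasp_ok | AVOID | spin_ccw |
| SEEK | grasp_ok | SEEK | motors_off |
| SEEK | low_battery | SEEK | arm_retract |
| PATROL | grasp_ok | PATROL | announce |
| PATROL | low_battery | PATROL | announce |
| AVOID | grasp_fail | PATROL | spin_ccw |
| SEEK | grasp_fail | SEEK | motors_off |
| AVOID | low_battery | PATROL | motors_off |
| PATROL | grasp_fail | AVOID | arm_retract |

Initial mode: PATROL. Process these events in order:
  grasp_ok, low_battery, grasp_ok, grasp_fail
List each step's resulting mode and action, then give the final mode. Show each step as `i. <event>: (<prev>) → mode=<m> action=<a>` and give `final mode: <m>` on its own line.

1. grasp_ok: (PATROL) → mode=PATROL action=announce
2. low_battery: (PATROL) → mode=PATROL action=announce
3. grasp_ok: (PATROL) → mode=PATROL action=announce
4. grasp_fail: (PATROL) → mode=AVOID action=arm_retract

final mode: AVOID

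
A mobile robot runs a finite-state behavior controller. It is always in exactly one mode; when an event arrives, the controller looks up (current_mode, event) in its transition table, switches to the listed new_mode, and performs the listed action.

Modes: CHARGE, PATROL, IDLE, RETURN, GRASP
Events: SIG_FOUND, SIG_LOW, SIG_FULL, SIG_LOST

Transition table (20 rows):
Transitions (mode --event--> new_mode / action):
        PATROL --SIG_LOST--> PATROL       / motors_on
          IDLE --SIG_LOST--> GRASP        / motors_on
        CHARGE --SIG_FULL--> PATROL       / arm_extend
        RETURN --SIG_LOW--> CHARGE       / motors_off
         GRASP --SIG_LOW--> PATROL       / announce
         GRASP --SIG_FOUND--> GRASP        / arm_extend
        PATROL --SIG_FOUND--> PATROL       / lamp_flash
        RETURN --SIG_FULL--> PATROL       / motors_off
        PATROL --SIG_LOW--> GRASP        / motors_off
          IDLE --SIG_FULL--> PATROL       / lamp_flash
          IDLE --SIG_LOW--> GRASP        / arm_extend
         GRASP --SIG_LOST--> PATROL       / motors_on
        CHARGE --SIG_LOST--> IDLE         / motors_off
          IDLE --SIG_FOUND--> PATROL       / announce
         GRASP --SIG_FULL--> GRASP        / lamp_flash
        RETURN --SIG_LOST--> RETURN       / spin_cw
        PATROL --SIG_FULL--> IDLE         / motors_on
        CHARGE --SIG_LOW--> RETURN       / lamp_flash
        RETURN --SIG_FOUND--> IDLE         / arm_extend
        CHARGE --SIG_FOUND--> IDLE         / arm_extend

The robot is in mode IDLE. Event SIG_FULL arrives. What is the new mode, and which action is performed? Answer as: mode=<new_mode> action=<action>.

current mode = IDLE; filter table to that mode:
  (IDLE, SIG_LOST) → (GRASP, motors_on)
  (IDLE, SIG_FULL) → (PATROL, lamp_flash)  ← event matches
  (IDLE, SIG_LOW) → (GRASP, arm_extend)
  (IDLE, SIG_FOUND) → (PATROL, announce)
event = SIG_FULL selects (PATROL, lamp_flash)

mode=PATROL action=lamp_flash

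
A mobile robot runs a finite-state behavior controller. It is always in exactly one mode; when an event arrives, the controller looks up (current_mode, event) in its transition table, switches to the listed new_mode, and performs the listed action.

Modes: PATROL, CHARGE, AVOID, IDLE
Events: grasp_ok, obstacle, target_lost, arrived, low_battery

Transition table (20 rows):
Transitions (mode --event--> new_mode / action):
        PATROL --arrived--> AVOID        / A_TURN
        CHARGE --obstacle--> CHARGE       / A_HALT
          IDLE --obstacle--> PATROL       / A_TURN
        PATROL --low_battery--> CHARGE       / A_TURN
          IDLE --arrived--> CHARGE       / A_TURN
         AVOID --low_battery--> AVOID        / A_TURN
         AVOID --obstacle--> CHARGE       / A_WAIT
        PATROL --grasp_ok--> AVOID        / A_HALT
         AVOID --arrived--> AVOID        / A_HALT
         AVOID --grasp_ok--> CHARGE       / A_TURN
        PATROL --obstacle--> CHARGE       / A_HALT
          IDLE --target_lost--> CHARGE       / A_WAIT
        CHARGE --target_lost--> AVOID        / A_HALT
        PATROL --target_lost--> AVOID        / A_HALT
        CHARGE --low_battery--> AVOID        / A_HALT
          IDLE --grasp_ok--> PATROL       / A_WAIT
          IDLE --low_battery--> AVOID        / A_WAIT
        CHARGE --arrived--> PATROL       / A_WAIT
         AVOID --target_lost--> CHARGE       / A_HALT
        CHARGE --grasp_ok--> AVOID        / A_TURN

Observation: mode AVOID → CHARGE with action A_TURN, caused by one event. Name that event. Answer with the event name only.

try grasp_ok: (AVOID, grasp_ok) → (CHARGE, A_TURN)  ← matches
try obstacle: (AVOID, obstacle) → (CHARGE, A_WAIT)
try target_lost: (AVOID, target_lost) → (CHARGE, A_HALT)
try arrived: (AVOID, arrived) → (AVOID, A_HALT)
try low_battery: (AVOID, low_battery) → (AVOID, A_TURN)

grasp_ok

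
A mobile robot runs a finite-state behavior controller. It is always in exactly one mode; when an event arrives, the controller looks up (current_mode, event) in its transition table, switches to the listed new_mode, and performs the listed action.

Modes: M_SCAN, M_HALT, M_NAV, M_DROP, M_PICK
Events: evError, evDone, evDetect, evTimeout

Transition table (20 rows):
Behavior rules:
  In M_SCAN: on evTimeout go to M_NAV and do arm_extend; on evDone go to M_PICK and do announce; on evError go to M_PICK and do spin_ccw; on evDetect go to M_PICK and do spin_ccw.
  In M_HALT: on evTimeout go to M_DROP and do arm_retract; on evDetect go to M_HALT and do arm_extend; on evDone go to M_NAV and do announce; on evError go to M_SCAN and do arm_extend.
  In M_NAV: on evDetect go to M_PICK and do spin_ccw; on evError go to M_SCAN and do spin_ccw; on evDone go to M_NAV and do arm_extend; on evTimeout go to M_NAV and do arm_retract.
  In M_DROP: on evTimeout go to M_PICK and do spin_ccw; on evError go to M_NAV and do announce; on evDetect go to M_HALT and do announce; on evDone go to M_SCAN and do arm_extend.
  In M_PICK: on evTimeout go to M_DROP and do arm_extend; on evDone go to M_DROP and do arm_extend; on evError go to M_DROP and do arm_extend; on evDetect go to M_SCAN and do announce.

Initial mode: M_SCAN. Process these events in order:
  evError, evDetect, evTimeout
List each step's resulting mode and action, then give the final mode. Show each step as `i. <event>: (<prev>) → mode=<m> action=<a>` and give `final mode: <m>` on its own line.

1. evError: (M_SCAN) → mode=M_PICK action=spin_ccw
2. evDetect: (M_PICK) → mode=M_SCAN action=announce
3. evTimeout: (M_SCAN) → mode=M_NAV action=arm_extend

final mode: M_NAV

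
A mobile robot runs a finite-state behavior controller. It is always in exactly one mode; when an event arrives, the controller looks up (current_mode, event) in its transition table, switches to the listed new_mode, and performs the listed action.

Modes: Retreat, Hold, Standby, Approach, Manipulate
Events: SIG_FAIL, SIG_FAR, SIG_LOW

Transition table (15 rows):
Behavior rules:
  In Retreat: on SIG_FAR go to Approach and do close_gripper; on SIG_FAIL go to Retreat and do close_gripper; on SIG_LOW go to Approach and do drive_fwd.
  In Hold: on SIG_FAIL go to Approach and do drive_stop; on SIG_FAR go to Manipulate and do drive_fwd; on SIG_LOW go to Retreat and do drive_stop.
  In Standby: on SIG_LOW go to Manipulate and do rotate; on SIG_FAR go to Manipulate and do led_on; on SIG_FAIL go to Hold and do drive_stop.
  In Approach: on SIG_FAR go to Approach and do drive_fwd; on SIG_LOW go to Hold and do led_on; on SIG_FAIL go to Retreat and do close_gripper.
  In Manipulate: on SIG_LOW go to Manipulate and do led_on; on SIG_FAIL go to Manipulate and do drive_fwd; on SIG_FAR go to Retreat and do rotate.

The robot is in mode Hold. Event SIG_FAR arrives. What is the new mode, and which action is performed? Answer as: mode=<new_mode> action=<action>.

mode=Manipulate action=drive_fwd

current mode = Hold; filter table to that mode:
  (Hold, SIG_FAIL) → (Approach, drive_stop)
  (Hold, SIG_FAR) → (Manipulate, drive_fwd)  ← event matches
  (Hold, SIG_LOW) → (Retreat, drive_stop)
event = SIG_FAR selects (Manipulate, drive_fwd)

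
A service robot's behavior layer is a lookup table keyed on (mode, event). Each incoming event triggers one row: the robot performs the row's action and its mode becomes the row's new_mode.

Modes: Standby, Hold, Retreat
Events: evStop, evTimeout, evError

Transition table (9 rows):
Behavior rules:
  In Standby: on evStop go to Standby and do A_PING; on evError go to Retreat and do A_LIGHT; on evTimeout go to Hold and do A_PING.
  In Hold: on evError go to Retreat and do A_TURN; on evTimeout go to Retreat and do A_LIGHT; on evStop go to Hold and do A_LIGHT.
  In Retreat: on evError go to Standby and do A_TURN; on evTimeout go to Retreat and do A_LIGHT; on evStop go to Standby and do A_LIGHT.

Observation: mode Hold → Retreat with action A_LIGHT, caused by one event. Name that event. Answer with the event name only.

try evStop: (Hold, evStop) → (Hold, A_LIGHT)
try evTimeout: (Hold, evTimeout) → (Retreat, A_LIGHT)  ← matches
try evError: (Hold, evError) → (Retreat, A_TURN)

evTimeout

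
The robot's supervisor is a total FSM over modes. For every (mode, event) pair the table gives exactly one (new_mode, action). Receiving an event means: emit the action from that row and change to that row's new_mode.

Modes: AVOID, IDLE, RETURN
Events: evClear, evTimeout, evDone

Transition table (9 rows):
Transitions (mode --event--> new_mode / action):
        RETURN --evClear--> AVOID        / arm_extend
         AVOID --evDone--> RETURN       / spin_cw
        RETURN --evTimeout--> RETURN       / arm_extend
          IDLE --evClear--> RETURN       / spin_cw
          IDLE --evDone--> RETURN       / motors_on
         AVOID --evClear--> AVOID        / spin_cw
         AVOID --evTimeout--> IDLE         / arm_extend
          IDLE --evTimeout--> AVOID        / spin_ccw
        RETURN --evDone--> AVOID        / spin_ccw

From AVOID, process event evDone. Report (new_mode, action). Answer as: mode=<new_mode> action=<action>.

current mode = AVOID; filter table to that mode:
  (AVOID, evDone) → (RETURN, spin_cw)  ← event matches
  (AVOID, evClear) → (AVOID, spin_cw)
  (AVOID, evTimeout) → (IDLE, arm_extend)
event = evDone selects (RETURN, spin_cw)

mode=RETURN action=spin_cw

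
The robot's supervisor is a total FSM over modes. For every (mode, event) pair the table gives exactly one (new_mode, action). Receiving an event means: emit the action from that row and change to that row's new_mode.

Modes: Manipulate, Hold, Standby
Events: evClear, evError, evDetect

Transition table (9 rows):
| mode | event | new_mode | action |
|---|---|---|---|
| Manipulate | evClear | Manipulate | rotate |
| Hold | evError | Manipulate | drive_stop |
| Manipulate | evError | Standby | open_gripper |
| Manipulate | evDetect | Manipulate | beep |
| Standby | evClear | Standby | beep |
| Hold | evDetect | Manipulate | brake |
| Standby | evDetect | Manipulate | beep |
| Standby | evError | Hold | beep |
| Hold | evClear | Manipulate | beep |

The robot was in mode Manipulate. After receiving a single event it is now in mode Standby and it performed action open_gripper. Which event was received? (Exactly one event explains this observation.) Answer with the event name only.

evError

try evClear: (Manipulate, evClear) → (Manipulate, rotate)
try evError: (Manipulate, evError) → (Standby, open_gripper)  ← matches
try evDetect: (Manipulate, evDetect) → (Manipulate, beep)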